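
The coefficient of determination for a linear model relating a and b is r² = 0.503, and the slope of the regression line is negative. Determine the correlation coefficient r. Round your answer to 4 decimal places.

|r| = √0.503 = 0.7092
The association is negative, so r = −0.7092.

-0.7092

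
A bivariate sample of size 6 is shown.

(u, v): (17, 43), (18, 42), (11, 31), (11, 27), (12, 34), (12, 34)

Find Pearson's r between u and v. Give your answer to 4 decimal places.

n = 6, Σu = 81, Σv = 211, Σu² = 1143, Σv² = 7615, Σuv = 2941
nΣuv − ΣuΣv = 17646 − 17091 = 555
nΣu² − (Σu)² = 6858 − 6561 = 297; nΣv² − (Σv)² = 45690 − 44521 = 1169
r = 555 / √(297 × 1169) = 555 / 589.2309 ≈ 0.9419

0.9419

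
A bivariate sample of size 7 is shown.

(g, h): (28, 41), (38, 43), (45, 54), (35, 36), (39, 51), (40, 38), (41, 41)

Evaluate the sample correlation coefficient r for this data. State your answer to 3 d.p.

0.515

n = 7, Σg = 266, Σh = 304, Σg² = 10280, Σh² = 13468, Σgh = 11662
nΣgh − ΣgΣh = 81634 − 80864 = 770
nΣg² − (Σg)² = 71960 − 70756 = 1204; nΣh² − (Σh)² = 94276 − 92416 = 1860
r = 770 / √(1204 × 1860) = 770 / 1496.4759 ≈ 0.515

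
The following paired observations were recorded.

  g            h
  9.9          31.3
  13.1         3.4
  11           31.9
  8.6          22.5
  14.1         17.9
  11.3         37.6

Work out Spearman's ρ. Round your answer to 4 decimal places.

Rank g: 2, 5, 3, 1, 6, 4
Rank h: 4, 1, 5, 3, 2, 6
d = rank(g) − rank(h): -2, 4, -2, -2, 4, -2; Σd² = 48
ρ = 1 − 6Σd² / [n(n²−1)] = 1 − 6×48 / (6×35) = 1 − 288/210 ≈ -0.3714

-0.3714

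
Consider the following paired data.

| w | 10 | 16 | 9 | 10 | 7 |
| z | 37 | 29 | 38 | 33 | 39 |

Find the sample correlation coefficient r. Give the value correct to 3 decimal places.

n = 5, Σw = 52, Σz = 176, Σw² = 586, Σz² = 6264, Σwz = 1779
nΣwz − ΣwΣz = 8895 − 9152 = -257
nΣw² − (Σw)² = 2930 − 2704 = 226; nΣz² − (Σz)² = 31320 − 30976 = 344
r = -257 / √(226 × 344) = -257 / 278.8261 ≈ -0.922

-0.922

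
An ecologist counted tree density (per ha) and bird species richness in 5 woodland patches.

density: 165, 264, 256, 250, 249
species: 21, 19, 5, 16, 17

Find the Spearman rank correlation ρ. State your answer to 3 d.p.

Rank density: 1, 5, 4, 3, 2
Rank species: 5, 4, 1, 2, 3
d = rank(density) − rank(species): -4, 1, 3, 1, -1; Σd² = 28
ρ = 1 − 6Σd² / [n(n²−1)] = 1 − 6×28 / (5×24) = 1 − 168/120 ≈ -0.400

-0.400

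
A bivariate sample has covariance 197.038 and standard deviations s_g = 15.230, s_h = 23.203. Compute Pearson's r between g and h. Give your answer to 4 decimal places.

r = Cov(g,h) / (s_g · s_h) = 197.038 / (15.230 × 23.203)
  = 197.038 / 353.3817 ≈ 0.5576

0.5576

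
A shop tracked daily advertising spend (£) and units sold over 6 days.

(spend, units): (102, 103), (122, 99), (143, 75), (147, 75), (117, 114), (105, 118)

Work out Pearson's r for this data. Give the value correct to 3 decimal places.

n = 6, Σx = 736, Σy = 584, Σx² = 92060, Σy² = 58580, Σxy = 70062
nΣxy − ΣxΣy = 420372 − 429824 = -9452
nΣx² − (Σx)² = 552360 − 541696 = 10664; nΣy² − (Σy)² = 351480 − 341056 = 10424
r = -9452 / √(10664 × 10424) = -9452 / 10543.3171 ≈ -0.896

-0.896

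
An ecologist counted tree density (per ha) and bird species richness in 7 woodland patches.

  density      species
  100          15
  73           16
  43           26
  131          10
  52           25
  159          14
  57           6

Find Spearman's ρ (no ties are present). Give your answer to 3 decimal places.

-0.607

Rank density: 5, 4, 1, 6, 2, 7, 3
Rank species: 4, 5, 7, 2, 6, 3, 1
d = rank(density) − rank(species): 1, -1, -6, 4, -4, 4, 2; Σd² = 90
ρ = 1 − 6Σd² / [n(n²−1)] = 1 − 6×90 / (7×48) = 1 − 540/336 ≈ -0.607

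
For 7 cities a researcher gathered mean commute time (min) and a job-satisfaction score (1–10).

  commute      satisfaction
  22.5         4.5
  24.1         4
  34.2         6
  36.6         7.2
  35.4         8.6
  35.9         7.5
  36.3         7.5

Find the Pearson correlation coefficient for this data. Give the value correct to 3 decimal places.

n = 7, Σx = 225, Σy = 45.3, Σx² = 7455.92, Σy² = 310.55, Σxy = 1512.31
nΣxy − ΣxΣy = 10586.17 − 10192.5 = 393.67
nΣx² − (Σx)² = 52191.44 − 50625 = 1566.44; nΣy² − (Σy)² = 2173.85 − 2052.09 = 121.76
r = 393.67 / √(1566.44 × 121.76) = 393.67 / 436.7262 ≈ 0.901

0.901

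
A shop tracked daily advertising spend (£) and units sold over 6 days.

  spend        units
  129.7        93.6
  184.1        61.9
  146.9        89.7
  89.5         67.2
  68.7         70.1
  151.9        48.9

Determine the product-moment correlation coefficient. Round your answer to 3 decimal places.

-0.124

n = 6, Σx = 770.8, Σy = 431.4, Σx² = 108098.06, Σy² = 32459.72, Σxy = 54970.82
nΣxy − ΣxΣy = 329824.92 − 332523.12 = -2698.2
nΣx² − (Σx)² = 648588.36 − 594132.64 = 54455.72; nΣy² − (Σy)² = 194758.32 − 186105.96 = 8652.36
r = -2698.2 / √(54455.72 × 8652.36) = -2698.2 / 21706.4620 ≈ -0.124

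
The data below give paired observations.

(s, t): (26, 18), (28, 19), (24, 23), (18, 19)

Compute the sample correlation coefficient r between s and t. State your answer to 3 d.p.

-0.070

n = 4, Σs = 96, Σt = 79, Σs² = 2360, Σt² = 1575, Σst = 1894
nΣst − ΣsΣt = 7576 − 7584 = -8
nΣs² − (Σs)² = 9440 − 9216 = 224; nΣt² − (Σt)² = 6300 − 6241 = 59
r = -8 / √(224 × 59) = -8 / 114.9609 ≈ -0.070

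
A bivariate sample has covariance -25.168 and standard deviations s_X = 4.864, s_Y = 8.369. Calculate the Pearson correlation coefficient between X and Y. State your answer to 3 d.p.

r = Cov(X,Y) / (s_X · s_Y) = -25.168 / (4.864 × 8.369)
  = -25.168 / 40.7068 ≈ -0.618

-0.618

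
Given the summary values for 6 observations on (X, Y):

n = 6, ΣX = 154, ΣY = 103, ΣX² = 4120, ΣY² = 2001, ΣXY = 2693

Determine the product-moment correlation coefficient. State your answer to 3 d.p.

0.250

r = (nΣXY − ΣXΣY) / √[(nΣX² − (ΣX)²)(nΣY² − (ΣY)²)]
Numerator: 6×2693 − 154×103 = 296
Denominator: √[(24720 − 23716)(12006 − 10609)] = √[1004 × 1397] = 1184.3091
r = 296 / 1184.3091 ≈ 0.250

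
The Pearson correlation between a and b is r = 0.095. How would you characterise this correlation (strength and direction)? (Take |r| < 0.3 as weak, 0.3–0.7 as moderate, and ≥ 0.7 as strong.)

r = 0.095 > 0 so the relationship is positive.
|r| = 0.095, which falls in the weak range.

weak positive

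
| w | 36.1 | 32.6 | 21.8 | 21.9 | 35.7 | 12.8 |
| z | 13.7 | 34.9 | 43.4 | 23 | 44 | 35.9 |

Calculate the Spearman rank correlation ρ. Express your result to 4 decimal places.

-0.3143

Rank w: 6, 4, 2, 3, 5, 1
Rank z: 1, 3, 5, 2, 6, 4
d = rank(w) − rank(z): 5, 1, -3, 1, -1, -3; Σd² = 46
ρ = 1 − 6Σd² / [n(n²−1)] = 1 − 6×46 / (6×35) = 1 − 276/210 ≈ -0.3143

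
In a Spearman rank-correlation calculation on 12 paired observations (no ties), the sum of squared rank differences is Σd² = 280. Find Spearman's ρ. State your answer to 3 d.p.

0.021

ρ = 1 − 6Σd² / [n(n²−1)] = 1 − 6×280 / (12×143)
  = 1 − 1680/1716 = 1 − 0.9790 ≈ 0.021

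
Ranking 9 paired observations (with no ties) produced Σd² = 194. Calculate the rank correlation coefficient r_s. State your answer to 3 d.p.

-0.617

ρ = 1 − 6Σd² / [n(n²−1)] = 1 − 6×194 / (9×80)
  = 1 − 1164/720 = 1 − 1.6167 ≈ -0.617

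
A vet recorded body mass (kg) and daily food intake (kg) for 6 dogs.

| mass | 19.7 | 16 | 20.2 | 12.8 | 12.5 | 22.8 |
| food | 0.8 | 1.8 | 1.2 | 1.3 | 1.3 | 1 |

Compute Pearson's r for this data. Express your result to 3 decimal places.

-0.528

n = 6, Σx = 104, Σy = 7.4, Σx² = 1892.06, Σy² = 9.7, Σxy = 124.49
nΣxy − ΣxΣy = 746.94 − 769.6 = -22.66
nΣx² − (Σx)² = 11352.36 − 10816 = 536.36; nΣy² − (Σy)² = 58.2 − 54.76 = 3.44
r = -22.66 / √(536.36 × 3.44) = -22.66 / 42.9544 ≈ -0.528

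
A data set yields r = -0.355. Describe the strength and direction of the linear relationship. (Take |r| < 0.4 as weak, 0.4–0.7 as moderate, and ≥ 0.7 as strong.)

weak negative

r = -0.355 < 0 so the relationship is negative.
|r| = 0.355, which falls in the weak range.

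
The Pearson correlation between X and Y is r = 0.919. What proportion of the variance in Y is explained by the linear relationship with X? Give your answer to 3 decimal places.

0.845

r² = (0.919)² = 0.845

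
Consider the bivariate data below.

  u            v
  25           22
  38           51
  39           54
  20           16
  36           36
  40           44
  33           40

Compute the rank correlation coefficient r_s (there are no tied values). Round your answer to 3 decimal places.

Rank u: 2, 5, 6, 1, 4, 7, 3
Rank v: 2, 6, 7, 1, 3, 5, 4
d = rank(u) − rank(v): 0, -1, -1, 0, 1, 2, -1; Σd² = 8
ρ = 1 − 6Σd² / [n(n²−1)] = 1 − 6×8 / (7×48) = 1 − 48/336 ≈ 0.857

0.857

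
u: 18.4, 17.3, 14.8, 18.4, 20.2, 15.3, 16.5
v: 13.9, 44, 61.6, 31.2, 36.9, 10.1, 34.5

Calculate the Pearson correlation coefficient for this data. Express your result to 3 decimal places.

n = 7, Σu = 120.9, Σv = 232.2, Σu² = 2109.83, Σv² = 9551.08, Σuv = 3971.88
nΣuv − ΣuΣv = 27803.16 − 28072.98 = -269.82
nΣu² − (Σu)² = 14768.81 − 14616.81 = 152; nΣv² − (Σv)² = 66857.56 − 53916.84 = 12940.72
r = -269.82 / √(152 × 12940.72) = -269.82 / 1402.4940 ≈ -0.192

-0.192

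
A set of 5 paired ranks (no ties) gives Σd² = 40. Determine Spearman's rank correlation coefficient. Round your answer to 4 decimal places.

-1.0000

ρ = 1 − 6Σd² / [n(n²−1)] = 1 − 6×40 / (5×24)
  = 1 − 240/120 = 1 − 2.00000 ≈ -1.0000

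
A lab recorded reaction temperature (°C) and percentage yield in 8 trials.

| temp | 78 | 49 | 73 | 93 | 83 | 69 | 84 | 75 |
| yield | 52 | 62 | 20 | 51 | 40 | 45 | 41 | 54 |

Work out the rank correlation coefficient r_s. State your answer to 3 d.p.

Rank temp: 5, 1, 3, 8, 6, 2, 7, 4
Rank yield: 6, 8, 1, 5, 2, 4, 3, 7
d = rank(temp) − rank(yield): -1, -7, 2, 3, 4, -2, 4, -3; Σd² = 108
ρ = 1 − 6Σd² / [n(n²−1)] = 1 − 6×108 / (8×63) = 1 − 648/504 ≈ -0.286

-0.286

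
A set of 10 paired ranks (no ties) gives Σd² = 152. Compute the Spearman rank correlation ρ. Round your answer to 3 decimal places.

0.079

ρ = 1 − 6Σd² / [n(n²−1)] = 1 − 6×152 / (10×99)
  = 1 − 912/990 = 1 − 0.9212 ≈ 0.079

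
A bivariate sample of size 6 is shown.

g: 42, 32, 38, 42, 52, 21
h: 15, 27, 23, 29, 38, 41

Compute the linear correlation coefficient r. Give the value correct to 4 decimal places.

n = 6, Σg = 227, Σh = 173, Σg² = 9141, Σh² = 5449, Σgh = 6423
nΣgh − ΣgΣh = 38538 − 39271 = -733
nΣg² − (Σg)² = 54846 − 51529 = 3317; nΣh² − (Σh)² = 32694 − 29929 = 2765
r = -733 / √(3317 × 2765) = -733 / 3028.4493 ≈ -0.2420

-0.2420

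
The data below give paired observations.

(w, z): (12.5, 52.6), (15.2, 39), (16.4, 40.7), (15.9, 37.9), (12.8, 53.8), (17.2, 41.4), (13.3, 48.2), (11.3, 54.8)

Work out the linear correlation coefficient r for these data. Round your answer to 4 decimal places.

n = 8, Σw = 114.6, Σz = 368.4, Σw² = 1673.32, Σz² = 17315.34, Σwz = 5181.41
nΣwz − ΣwΣz = 41451.28 − 42218.64 = -767.36
nΣw² − (Σw)² = 13386.56 − 13133.16 = 253.4; nΣz² − (Σz)² = 138522.72 − 135718.56 = 2804.16
r = -767.36 / √(253.4 × 2804.16) = -767.36 / 842.9556 ≈ -0.9103

-0.9103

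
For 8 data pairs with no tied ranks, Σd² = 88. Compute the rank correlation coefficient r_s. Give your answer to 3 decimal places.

ρ = 1 − 6Σd² / [n(n²−1)] = 1 − 6×88 / (8×63)
  = 1 − 528/504 = 1 − 1.0476 ≈ -0.048

-0.048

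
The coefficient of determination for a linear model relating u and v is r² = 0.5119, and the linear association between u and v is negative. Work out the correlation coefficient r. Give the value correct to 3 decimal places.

|r| = √0.5119 = 0.715
The association is negative, so r = −0.715.

-0.715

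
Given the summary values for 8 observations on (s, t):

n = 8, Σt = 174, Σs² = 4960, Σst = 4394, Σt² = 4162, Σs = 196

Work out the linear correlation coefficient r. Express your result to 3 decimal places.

0.536

r = (nΣst − ΣsΣt) / √[(nΣs² − (Σs)²)(nΣt² − (Σt)²)]
Numerator: 8×4394 − 196×174 = 1048
Denominator: √[(39680 − 38416)(33296 − 30276)] = √[1264 × 3020] = 1953.7861
r = 1048 / 1953.7861 ≈ 0.536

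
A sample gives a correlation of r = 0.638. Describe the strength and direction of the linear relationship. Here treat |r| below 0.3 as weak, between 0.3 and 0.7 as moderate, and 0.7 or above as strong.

moderate positive

r = 0.638 > 0 so the relationship is positive.
|r| = 0.638, which falls in the moderate range.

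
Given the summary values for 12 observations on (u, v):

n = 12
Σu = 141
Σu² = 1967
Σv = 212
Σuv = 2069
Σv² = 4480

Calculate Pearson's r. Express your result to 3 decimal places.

-0.884

r = (nΣuv − ΣuΣv) / √[(nΣu² − (Σu)²)(nΣv² − (Σv)²)]
Numerator: 12×2069 − 141×212 = -5064
Denominator: √[(23604 − 19881)(53760 − 44944)] = √[3723 × 8816] = 5729.0460
r = -5064 / 5729.0460 ≈ -0.884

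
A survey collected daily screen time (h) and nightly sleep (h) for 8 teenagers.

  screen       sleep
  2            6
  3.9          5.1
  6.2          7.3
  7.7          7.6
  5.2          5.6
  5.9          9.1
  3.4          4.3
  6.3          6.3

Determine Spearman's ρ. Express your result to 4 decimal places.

Rank screen: 1, 3, 6, 8, 4, 5, 2, 7
Rank sleep: 4, 2, 6, 7, 3, 8, 1, 5
d = rank(screen) − rank(sleep): -3, 1, 0, 1, 1, -3, 1, 2; Σd² = 26
ρ = 1 − 6Σd² / [n(n²−1)] = 1 − 6×26 / (8×63) = 1 − 156/504 ≈ 0.6905

0.6905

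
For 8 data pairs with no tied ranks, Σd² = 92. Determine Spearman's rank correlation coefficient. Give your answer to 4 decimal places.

ρ = 1 − 6Σd² / [n(n²−1)] = 1 − 6×92 / (8×63)
  = 1 − 552/504 = 1 − 1.09524 ≈ -0.0952

-0.0952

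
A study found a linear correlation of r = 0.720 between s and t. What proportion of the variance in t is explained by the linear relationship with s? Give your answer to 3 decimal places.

0.518

r² = (0.720)² = 0.518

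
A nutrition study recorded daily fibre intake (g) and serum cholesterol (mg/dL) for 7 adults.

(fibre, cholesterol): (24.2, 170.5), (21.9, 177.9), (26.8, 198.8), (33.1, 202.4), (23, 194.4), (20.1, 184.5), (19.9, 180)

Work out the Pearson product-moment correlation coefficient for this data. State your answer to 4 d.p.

0.6708

n = 7, Σx = 169, Σy = 1308.5, Σx² = 4208.12, Σy² = 245437.47, Σxy = 31811.04
nΣxy − ΣxΣy = 222677.28 − 221136.5 = 1540.78
nΣx² − (Σx)² = 29456.84 − 28561 = 895.84; nΣy² − (Σy)² = 1718062.29 − 1712172.25 = 5890.04
r = 1540.78 / √(895.84 × 5890.04) = 1540.78 / 2297.0706 ≈ 0.6708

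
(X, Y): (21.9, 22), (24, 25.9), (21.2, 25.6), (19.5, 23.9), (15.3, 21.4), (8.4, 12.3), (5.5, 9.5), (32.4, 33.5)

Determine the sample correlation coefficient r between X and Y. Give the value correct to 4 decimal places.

n = 8, ΣX = 148.2, ΣY = 174.1, ΣX² = 3269.96, ΣY² = 4203.13, ΣXY = 3680.56
nΣXY − ΣXΣY = 29444.48 − 25801.62 = 3642.86
nΣX² − (ΣX)² = 26159.68 − 21963.24 = 4196.44; nΣY² − (ΣY)² = 33625.04 − 30310.81 = 3314.23
r = 3642.86 / √(4196.44 × 3314.23) = 3642.86 / 3729.3387 ≈ 0.9768

0.9768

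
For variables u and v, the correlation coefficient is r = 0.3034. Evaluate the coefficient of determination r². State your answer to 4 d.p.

r² = (0.3034)² = 0.0921

0.0921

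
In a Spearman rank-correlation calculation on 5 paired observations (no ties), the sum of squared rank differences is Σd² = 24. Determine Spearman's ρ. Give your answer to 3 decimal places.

-0.200

ρ = 1 − 6Σd² / [n(n²−1)] = 1 − 6×24 / (5×24)
  = 1 − 144/120 = 1 − 1.2000 ≈ -0.200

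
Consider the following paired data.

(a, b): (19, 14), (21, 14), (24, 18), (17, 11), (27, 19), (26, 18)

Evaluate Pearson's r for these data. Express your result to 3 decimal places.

0.970

n = 6, Σa = 134, Σb = 94, Σa² = 3072, Σb² = 1522, Σab = 2160
nΣab − ΣaΣb = 12960 − 12596 = 364
nΣa² − (Σa)² = 18432 − 17956 = 476; nΣb² − (Σb)² = 9132 − 8836 = 296
r = 364 / √(476 × 296) = 364 / 375.3612 ≈ 0.970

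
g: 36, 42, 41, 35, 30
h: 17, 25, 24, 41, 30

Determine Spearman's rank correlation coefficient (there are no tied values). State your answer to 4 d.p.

Rank g: 3, 5, 4, 2, 1
Rank h: 1, 3, 2, 5, 4
d = rank(g) − rank(h): 2, 2, 2, -3, -3; Σd² = 30
ρ = 1 − 6Σd² / [n(n²−1)] = 1 − 6×30 / (5×24) = 1 − 180/120 ≈ -0.5000

-0.5000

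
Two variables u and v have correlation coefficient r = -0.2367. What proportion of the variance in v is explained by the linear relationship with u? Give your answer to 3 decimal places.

0.056

r² = (-0.2367)² = 0.056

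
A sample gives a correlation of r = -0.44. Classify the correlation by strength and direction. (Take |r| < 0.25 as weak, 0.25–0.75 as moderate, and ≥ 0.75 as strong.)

moderate negative

r = -0.44 < 0 so the relationship is negative.
|r| = 0.44, which falls in the moderate range.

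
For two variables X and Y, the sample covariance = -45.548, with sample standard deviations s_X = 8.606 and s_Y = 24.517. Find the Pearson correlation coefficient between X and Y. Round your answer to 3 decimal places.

-0.216

r = Cov(X,Y) / (s_X · s_Y) = -45.548 / (8.606 × 24.517)
  = -45.548 / 210.9933 ≈ -0.216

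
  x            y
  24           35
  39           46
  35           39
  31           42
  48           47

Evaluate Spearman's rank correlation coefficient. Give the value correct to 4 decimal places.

0.9000

Rank x: 1, 4, 3, 2, 5
Rank y: 1, 4, 2, 3, 5
d = rank(x) − rank(y): 0, 0, 1, -1, 0; Σd² = 2
ρ = 1 − 6Σd² / [n(n²−1)] = 1 − 6×2 / (5×24) = 1 − 12/120 ≈ 0.9000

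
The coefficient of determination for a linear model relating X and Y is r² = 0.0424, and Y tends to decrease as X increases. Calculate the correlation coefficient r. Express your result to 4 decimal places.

|r| = √0.0424 = 0.2059
The association is negative, so r = −0.2059.

-0.2059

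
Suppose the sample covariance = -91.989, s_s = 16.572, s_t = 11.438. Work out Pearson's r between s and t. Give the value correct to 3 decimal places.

r = Cov(s,t) / (s_s · s_t) = -91.989 / (16.572 × 11.438)
  = -91.989 / 189.5505 ≈ -0.485

-0.485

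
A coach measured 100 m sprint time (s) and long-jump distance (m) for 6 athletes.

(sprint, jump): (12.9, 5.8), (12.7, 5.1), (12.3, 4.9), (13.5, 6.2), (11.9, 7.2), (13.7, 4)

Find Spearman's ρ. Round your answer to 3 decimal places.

-0.429

Rank sprint: 4, 3, 2, 5, 1, 6
Rank jump: 4, 3, 2, 5, 6, 1
d = rank(sprint) − rank(jump): 0, 0, 0, 0, -5, 5; Σd² = 50
ρ = 1 − 6Σd² / [n(n²−1)] = 1 − 6×50 / (6×35) = 1 − 300/210 ≈ -0.429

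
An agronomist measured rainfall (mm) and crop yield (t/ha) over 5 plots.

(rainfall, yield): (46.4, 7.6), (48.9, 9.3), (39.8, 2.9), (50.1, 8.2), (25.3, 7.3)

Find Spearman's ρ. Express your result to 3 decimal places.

0.800

Rank rainfall: 3, 4, 2, 5, 1
Rank yield: 3, 5, 1, 4, 2
d = rank(rainfall) − rank(yield): 0, -1, 1, 1, -1; Σd² = 4
ρ = 1 − 6Σd² / [n(n²−1)] = 1 − 6×4 / (5×24) = 1 − 24/120 ≈ 0.800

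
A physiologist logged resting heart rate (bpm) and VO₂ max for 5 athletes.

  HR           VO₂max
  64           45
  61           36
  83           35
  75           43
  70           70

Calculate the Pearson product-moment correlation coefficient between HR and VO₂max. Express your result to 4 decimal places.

n = 5, Σx = 353, Σy = 229, Σx² = 25231, Σy² = 11295, Σxy = 16106
nΣxy − ΣxΣy = 80530 − 80837 = -307
nΣx² − (Σx)² = 126155 − 124609 = 1546; nΣy² − (Σy)² = 56475 − 52441 = 4034
r = -307 / √(1546 × 4034) = -307 / 2497.3114 ≈ -0.1229

-0.1229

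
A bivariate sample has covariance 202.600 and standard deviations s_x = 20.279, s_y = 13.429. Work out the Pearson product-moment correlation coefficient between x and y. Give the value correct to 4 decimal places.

r = Cov(x,y) / (s_x · s_y) = 202.600 / (20.279 × 13.429)
  = 202.600 / 272.3267 ≈ 0.7440

0.7440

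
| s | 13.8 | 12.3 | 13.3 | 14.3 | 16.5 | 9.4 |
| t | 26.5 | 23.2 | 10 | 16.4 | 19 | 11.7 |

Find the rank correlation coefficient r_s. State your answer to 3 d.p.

Rank s: 4, 2, 3, 5, 6, 1
Rank t: 6, 5, 1, 3, 4, 2
d = rank(s) − rank(t): -2, -3, 2, 2, 2, -1; Σd² = 26
ρ = 1 − 6Σd² / [n(n²−1)] = 1 − 6×26 / (6×35) = 1 − 156/210 ≈ 0.257

0.257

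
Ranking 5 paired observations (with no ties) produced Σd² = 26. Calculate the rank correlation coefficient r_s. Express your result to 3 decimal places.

ρ = 1 − 6Σd² / [n(n²−1)] = 1 − 6×26 / (5×24)
  = 1 − 156/120 = 1 − 1.3000 ≈ -0.300

-0.300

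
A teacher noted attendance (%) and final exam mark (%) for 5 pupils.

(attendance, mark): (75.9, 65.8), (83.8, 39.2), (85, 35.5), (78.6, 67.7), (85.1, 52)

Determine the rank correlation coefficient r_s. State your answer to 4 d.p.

Rank attendance: 1, 3, 4, 2, 5
Rank mark: 4, 2, 1, 5, 3
d = rank(attendance) − rank(mark): -3, 1, 3, -3, 2; Σd² = 32
ρ = 1 − 6Σd² / [n(n²−1)] = 1 − 6×32 / (5×24) = 1 − 192/120 ≈ -0.6000

-0.6000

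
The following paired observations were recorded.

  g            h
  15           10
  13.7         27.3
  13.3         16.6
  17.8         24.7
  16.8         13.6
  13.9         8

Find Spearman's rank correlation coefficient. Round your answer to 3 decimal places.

-0.086

Rank g: 4, 2, 1, 6, 5, 3
Rank h: 2, 6, 4, 5, 3, 1
d = rank(g) − rank(h): 2, -4, -3, 1, 2, 2; Σd² = 38
ρ = 1 − 6Σd² / [n(n²−1)] = 1 − 6×38 / (6×35) = 1 − 228/210 ≈ -0.086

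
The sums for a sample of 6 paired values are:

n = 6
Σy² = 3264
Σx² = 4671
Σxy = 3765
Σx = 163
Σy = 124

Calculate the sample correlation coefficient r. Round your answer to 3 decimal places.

r = (nΣxy − ΣxΣy) / √[(nΣx² − (Σx)²)(nΣy² − (Σy)²)]
Numerator: 6×3765 − 163×124 = 2378
Denominator: √[(28026 − 26569)(19584 − 15376)] = √[1457 × 4208] = 2476.0969
r = 2378 / 2476.0969 ≈ 0.960

0.960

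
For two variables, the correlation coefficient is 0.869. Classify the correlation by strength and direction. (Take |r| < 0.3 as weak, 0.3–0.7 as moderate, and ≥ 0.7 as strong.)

r = 0.869 > 0 so the relationship is positive.
|r| = 0.869, which falls in the strong range.

strong positive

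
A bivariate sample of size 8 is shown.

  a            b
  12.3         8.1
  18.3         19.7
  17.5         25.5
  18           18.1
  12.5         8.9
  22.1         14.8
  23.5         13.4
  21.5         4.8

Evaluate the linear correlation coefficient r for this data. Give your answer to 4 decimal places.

0.1257

n = 8, Σa = 145.7, Σb = 113.3, Σa² = 2775.59, Σb² = 1932.41, Σab = 2088.62
nΣab − ΣaΣb = 16708.96 − 16507.81 = 201.15
nΣa² − (Σa)² = 22204.72 − 21228.49 = 976.23; nΣb² − (Σb)² = 15459.28 − 12836.89 = 2622.39
r = 201.15 / √(976.23 × 2622.39) = 201.15 / 1600.0174 ≈ 0.1257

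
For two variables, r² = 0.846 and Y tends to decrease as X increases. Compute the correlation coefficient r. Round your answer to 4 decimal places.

|r| = √0.846 = 0.9198
The association is negative, so r = −0.9198.

-0.9198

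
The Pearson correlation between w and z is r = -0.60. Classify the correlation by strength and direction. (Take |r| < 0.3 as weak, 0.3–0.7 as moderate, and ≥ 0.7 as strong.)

moderate negative

r = -0.60 < 0 so the relationship is negative.
|r| = 0.60, which falls in the moderate range.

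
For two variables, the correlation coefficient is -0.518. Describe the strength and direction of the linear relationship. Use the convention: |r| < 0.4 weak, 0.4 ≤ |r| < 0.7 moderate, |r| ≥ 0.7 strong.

r = -0.518 < 0 so the relationship is negative.
|r| = 0.518, which falls in the moderate range.

moderate negative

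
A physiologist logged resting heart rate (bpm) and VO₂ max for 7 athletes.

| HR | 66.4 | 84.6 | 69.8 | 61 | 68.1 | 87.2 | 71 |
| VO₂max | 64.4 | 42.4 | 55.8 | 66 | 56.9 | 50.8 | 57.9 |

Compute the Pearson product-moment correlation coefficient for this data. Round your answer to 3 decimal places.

n = 7, Σx = 508.1, Σy = 394.2, Σx² = 37441.61, Σy² = 22585.42, Σxy = 28199.59
nΣxy − ΣxΣy = 197397.13 − 200293.02 = -2895.89
nΣx² − (Σx)² = 262091.27 − 258165.61 = 3925.66; nΣy² − (Σy)² = 158097.94 − 155393.64 = 2704.3
r = -2895.89 / √(3925.66 × 2704.3) = -2895.89 / 3258.2453 ≈ -0.889

-0.889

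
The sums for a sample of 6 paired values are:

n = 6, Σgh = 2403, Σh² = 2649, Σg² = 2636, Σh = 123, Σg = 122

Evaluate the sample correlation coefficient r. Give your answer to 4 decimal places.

-0.6964

r = (nΣgh − ΣgΣh) / √[(nΣg² − (Σg)²)(nΣh² − (Σh)²)]
Numerator: 6×2403 − 122×123 = -588
Denominator: √[(15816 − 14884)(15894 − 15129)] = √[932 × 765] = 844.3814
r = -588 / 844.3814 ≈ -0.6964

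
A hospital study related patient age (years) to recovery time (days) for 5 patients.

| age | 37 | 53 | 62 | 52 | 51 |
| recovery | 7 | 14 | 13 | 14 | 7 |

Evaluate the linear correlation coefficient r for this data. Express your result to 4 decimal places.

n = 5, Σx = 255, Σy = 55, Σx² = 13327, Σy² = 659, Σxy = 2892
nΣxy − ΣxΣy = 14460 − 14025 = 435
nΣx² − (Σx)² = 66635 − 65025 = 1610; nΣy² − (Σy)² = 3295 − 3025 = 270
r = 435 / √(1610 × 270) = 435 / 659.3178 ≈ 0.6598

0.6598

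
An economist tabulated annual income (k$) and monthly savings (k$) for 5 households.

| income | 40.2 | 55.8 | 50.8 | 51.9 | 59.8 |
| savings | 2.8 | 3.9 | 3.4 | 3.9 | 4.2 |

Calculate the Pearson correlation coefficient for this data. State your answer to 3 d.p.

0.961

n = 5, Σx = 258.5, Σy = 18.2, Σx² = 13579.97, Σy² = 67.46, Σxy = 956.47
nΣxy − ΣxΣy = 4782.35 − 4704.7 = 77.65
nΣx² − (Σx)² = 67899.85 − 66822.25 = 1077.6; nΣy² − (Σy)² = 337.3 − 331.24 = 6.06
r = 77.65 / √(1077.6 × 6.06) = 77.65 / 80.8100 ≈ 0.961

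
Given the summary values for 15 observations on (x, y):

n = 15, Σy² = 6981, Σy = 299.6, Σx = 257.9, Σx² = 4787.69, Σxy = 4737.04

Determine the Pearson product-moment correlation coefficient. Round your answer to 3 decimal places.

-0.697

r = (nΣxy − ΣxΣy) / √[(nΣx² − (Σx)²)(nΣy² − (Σy)²)]
Numerator: 15×4737.04 − 257.9×299.6 = -6211.24
Denominator: √[(71815.35 − 66512.41)(104715 − 89760.16)] = √[5302.94 × 14954.84] = 8905.3141
r = -6211.24 / 8905.3141 ≈ -0.697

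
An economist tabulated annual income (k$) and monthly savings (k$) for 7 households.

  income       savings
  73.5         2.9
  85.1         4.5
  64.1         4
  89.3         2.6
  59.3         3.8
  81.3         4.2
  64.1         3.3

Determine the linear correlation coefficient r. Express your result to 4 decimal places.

n = 7, Σx = 516.7, Σy = 25.3, Σx² = 38962.55, Σy² = 94.39, Σxy = 1863.01
nΣxy − ΣxΣy = 13041.07 − 13072.51 = -31.44
nΣx² − (Σx)² = 272737.85 − 266978.89 = 5758.96; nΣy² − (Σy)² = 660.73 − 640.09 = 20.64
r = -31.44 / √(5758.96 × 20.64) = -31.44 / 344.7679 ≈ -0.0912

-0.0912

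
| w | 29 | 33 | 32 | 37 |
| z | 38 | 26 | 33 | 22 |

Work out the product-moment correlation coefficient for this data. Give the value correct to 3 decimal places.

n = 4, Σw = 131, Σz = 119, Σw² = 4323, Σz² = 3693, Σwz = 3830
nΣwz − ΣwΣz = 15320 − 15589 = -269
nΣw² − (Σw)² = 17292 − 17161 = 131; nΣz² − (Σz)² = 14772 − 14161 = 611
r = -269 / √(131 × 611) = -269 / 282.9152 ≈ -0.951

-0.951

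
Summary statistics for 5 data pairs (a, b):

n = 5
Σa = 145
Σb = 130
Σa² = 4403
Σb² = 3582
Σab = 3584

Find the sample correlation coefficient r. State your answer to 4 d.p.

-0.9300

r = (nΣab − ΣaΣb) / √[(nΣa² − (Σa)²)(nΣb² − (Σb)²)]
Numerator: 5×3584 − 145×130 = -930
Denominator: √[(22015 − 21025)(17910 − 16900)] = √[990 × 1010] = 999.9500
r = -930 / 999.9500 ≈ -0.9300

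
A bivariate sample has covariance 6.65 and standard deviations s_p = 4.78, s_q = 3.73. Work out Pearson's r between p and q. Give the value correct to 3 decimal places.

0.373

r = Cov(p,q) / (s_p · s_q) = 6.65 / (4.78 × 3.73)
  = 6.65 / 17.8294 ≈ 0.373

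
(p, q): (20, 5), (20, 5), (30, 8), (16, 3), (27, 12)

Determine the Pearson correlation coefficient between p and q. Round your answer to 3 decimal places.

0.824

n = 5, Σp = 113, Σq = 33, Σp² = 2685, Σq² = 267, Σpq = 812
nΣpq − ΣpΣq = 4060 − 3729 = 331
nΣp² − (Σp)² = 13425 − 12769 = 656; nΣq² − (Σq)² = 1335 − 1089 = 246
r = 331 / √(656 × 246) = 331 / 401.7163 ≈ 0.824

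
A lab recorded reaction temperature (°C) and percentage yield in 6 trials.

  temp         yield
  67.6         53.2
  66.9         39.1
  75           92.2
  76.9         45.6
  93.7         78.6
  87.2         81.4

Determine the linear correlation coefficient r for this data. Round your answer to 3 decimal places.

0.612

n = 6, Σx = 467.3, Σy = 390.1, Σx² = 36967.51, Σy² = 27743.17, Σxy = 31096.65
nΣxy − ΣxΣy = 186579.9 − 182293.73 = 4286.17
nΣx² − (Σx)² = 221805.06 − 218369.29 = 3435.77; nΣy² − (Σy)² = 166459.02 − 152178.01 = 14281.01
r = 4286.17 / √(3435.77 × 14281.01) = 4286.17 / 7004.7317 ≈ 0.612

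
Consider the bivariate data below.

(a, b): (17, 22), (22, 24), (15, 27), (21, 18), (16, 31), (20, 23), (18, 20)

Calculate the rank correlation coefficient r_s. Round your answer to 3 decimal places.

-0.500

Rank a: 3, 7, 1, 6, 2, 5, 4
Rank b: 3, 5, 6, 1, 7, 4, 2
d = rank(a) − rank(b): 0, 2, -5, 5, -5, 1, 2; Σd² = 84
ρ = 1 − 6Σd² / [n(n²−1)] = 1 − 6×84 / (7×48) = 1 − 504/336 ≈ -0.500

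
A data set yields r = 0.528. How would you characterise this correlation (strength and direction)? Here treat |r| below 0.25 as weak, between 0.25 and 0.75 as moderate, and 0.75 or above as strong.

r = 0.528 > 0 so the relationship is positive.
|r| = 0.528, which falls in the moderate range.

moderate positive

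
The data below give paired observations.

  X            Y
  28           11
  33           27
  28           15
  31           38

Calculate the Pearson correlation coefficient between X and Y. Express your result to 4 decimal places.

0.7455

n = 4, ΣX = 120, ΣY = 91, ΣX² = 3618, ΣY² = 2519, ΣXY = 2797
nΣXY − ΣXΣY = 11188 − 10920 = 268
nΣX² − (ΣX)² = 14472 − 14400 = 72; nΣY² − (ΣY)² = 10076 − 8281 = 1795
r = 268 / √(72 × 1795) = 268 / 359.4997 ≈ 0.7455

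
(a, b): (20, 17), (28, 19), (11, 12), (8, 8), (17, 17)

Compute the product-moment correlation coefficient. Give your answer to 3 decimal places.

0.923

n = 5, Σa = 84, Σb = 73, Σa² = 1658, Σb² = 1147, Σab = 1357
nΣab − ΣaΣb = 6785 − 6132 = 653
nΣa² − (Σa)² = 8290 − 7056 = 1234; nΣb² − (Σb)² = 5735 − 5329 = 406
r = 653 / √(1234 × 406) = 653 / 707.8164 ≈ 0.923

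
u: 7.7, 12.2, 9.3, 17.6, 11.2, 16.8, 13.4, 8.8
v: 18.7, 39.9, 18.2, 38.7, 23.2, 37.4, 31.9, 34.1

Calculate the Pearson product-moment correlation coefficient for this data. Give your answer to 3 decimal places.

0.706

n = 8, Σu = 97, Σv = 242.1, Σu² = 1269.06, Σv² = 7888.05, Σuv = 3096.85
nΣuv − ΣuΣv = 24774.8 − 23483.7 = 1291.1
nΣu² − (Σu)² = 10152.48 − 9409 = 743.48; nΣv² − (Σv)² = 63104.4 − 58612.41 = 4491.99
r = 1291.1 / √(743.48 × 4491.99) = 1291.1 / 1827.4859 ≈ 0.706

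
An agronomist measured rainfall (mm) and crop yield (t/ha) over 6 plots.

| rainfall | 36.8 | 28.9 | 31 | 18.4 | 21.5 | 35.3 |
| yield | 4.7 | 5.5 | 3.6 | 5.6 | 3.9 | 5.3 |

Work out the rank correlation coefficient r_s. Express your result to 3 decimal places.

Rank rainfall: 6, 3, 4, 1, 2, 5
Rank yield: 3, 5, 1, 6, 2, 4
d = rank(rainfall) − rank(yield): 3, -2, 3, -5, 0, 1; Σd² = 48
ρ = 1 − 6Σd² / [n(n²−1)] = 1 − 6×48 / (6×35) = 1 − 288/210 ≈ -0.371

-0.371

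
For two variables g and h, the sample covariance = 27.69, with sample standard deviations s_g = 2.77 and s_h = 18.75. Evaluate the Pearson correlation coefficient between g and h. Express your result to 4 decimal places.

r = Cov(g,h) / (s_g · s_h) = 27.69 / (2.77 × 18.75)
  = 27.69 / 51.9375 ≈ 0.5331

0.5331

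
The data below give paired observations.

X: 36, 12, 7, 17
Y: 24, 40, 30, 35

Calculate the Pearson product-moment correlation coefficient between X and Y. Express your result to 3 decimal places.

n = 4, ΣX = 72, ΣY = 129, ΣX² = 1778, ΣY² = 4301, ΣXY = 2149
nΣXY − ΣXΣY = 8596 − 9288 = -692
nΣX² − (ΣX)² = 7112 − 5184 = 1928; nΣY² − (ΣY)² = 17204 − 16641 = 563
r = -692 / √(1928 × 563) = -692 / 1041.8560 ≈ -0.664

-0.664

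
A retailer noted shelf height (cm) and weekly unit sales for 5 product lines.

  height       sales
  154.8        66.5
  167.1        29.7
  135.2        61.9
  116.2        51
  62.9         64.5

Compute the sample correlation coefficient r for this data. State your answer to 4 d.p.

-0.4843

n = 5, Σx = 636.2, Σy = 273.6, Σx² = 87623.34, Σy² = 15897.2, Σxy = 33609.2
nΣxy − ΣxΣy = 168046 − 174064.32 = -6018.32
nΣx² − (Σx)² = 438116.7 − 404750.44 = 33366.26; nΣy² − (Σy)² = 79486 − 74856.96 = 4629.04
r = -6018.32 / √(33366.26 × 4629.04) = -6018.32 / 12427.9424 ≈ -0.4843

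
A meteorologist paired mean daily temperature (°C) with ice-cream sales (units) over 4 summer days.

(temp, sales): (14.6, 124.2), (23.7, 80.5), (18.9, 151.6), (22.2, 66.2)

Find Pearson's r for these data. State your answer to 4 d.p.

n = 4, Σx = 79.4, Σy = 422.5, Σx² = 1624.9, Σy² = 49270.89, Σxy = 8056.05
nΣxy − ΣxΣy = 32224.2 − 33546.5 = -1322.3
nΣx² − (Σx)² = 6499.6 − 6304.36 = 195.24; nΣy² − (Σy)² = 197083.56 − 178506.25 = 18577.31
r = -1322.3 / √(195.24 × 18577.31) = -1322.3 / 1904.4774 ≈ -0.6943

-0.6943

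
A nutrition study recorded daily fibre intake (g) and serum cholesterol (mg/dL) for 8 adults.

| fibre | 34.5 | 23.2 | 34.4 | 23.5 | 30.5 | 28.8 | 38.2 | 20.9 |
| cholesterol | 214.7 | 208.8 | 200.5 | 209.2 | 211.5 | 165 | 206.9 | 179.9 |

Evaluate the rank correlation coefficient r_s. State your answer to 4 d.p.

Rank fibre: 7, 2, 6, 3, 5, 4, 8, 1
Rank cholesterol: 8, 5, 3, 6, 7, 1, 4, 2
d = rank(fibre) − rank(cholesterol): -1, -3, 3, -3, -2, 3, 4, -1; Σd² = 58
ρ = 1 − 6Σd² / [n(n²−1)] = 1 − 6×58 / (8×63) = 1 − 348/504 ≈ 0.3095

0.3095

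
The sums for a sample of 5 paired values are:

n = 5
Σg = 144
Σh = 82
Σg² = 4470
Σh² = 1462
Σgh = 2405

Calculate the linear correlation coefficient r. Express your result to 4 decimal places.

0.2231

r = (nΣgh − ΣgΣh) / √[(nΣg² − (Σg)²)(nΣh² − (Σh)²)]
Numerator: 5×2405 − 144×82 = 217
Denominator: √[(22350 − 20736)(7310 − 6724)] = √[1614 × 586] = 972.5245
r = 217 / 972.5245 ≈ 0.2231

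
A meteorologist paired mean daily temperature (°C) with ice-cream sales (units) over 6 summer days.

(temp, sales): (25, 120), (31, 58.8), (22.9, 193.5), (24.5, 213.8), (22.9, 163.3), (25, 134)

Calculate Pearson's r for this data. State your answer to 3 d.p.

n = 6, Σx = 151.3, Σy = 883.4, Σx² = 3860.07, Σy² = 145633.02, Σxy = 21581.62
nΣxy − ΣxΣy = 129489.72 − 133658.42 = -4168.7
nΣx² − (Σx)² = 23160.42 − 22891.69 = 268.73; nΣy² − (Σy)² = 873798.12 − 780395.56 = 93402.56
r = -4168.7 / √(268.73 × 93402.56) = -4168.7 / 5009.9970 ≈ -0.832

-0.832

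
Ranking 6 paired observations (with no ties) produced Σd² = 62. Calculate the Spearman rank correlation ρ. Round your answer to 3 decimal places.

ρ = 1 − 6Σd² / [n(n²−1)] = 1 − 6×62 / (6×35)
  = 1 − 372/210 = 1 − 1.7714 ≈ -0.771

-0.771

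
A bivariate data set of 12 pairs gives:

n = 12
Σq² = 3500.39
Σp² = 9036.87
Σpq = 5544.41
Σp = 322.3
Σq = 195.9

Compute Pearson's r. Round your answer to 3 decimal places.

0.834

r = (nΣpq − ΣpΣq) / √[(nΣp² − (Σp)²)(nΣq² − (Σq)²)]
Numerator: 12×5544.41 − 322.3×195.9 = 3394.35
Denominator: √[(108442.44 − 103877.29)(42004.68 − 38376.81)] = √[4565.15 × 3627.87] = 4069.6156
r = 3394.35 / 4069.6156 ≈ 0.834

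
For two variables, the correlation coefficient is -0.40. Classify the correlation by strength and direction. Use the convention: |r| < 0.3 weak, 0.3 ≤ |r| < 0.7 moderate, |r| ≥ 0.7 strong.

moderate negative

r = -0.40 < 0 so the relationship is negative.
|r| = 0.40, which falls in the moderate range.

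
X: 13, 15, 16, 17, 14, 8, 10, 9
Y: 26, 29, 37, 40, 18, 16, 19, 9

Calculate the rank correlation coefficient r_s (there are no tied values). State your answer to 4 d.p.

Rank X: 4, 6, 7, 8, 5, 1, 3, 2
Rank Y: 5, 6, 7, 8, 3, 2, 4, 1
d = rank(X) − rank(Y): -1, 0, 0, 0, 2, -1, -1, 1; Σd² = 8
ρ = 1 − 6Σd² / [n(n²−1)] = 1 − 6×8 / (8×63) = 1 − 48/504 ≈ 0.9048

0.9048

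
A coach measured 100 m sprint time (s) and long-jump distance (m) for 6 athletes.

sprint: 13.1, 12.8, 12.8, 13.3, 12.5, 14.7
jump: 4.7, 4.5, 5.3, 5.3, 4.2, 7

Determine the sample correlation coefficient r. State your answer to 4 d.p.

0.9435

n = 6, Σx = 79.2, Σy = 31, Σx² = 1048.52, Σy² = 165.16, Σxy = 412.9
nΣxy − ΣxΣy = 2477.4 − 2455.2 = 22.2
nΣx² − (Σx)² = 6291.12 − 6272.64 = 18.48; nΣy² − (Σy)² = 990.96 − 961 = 29.96
r = 22.2 / √(18.48 × 29.96) = 22.2 / 23.5300 ≈ 0.9435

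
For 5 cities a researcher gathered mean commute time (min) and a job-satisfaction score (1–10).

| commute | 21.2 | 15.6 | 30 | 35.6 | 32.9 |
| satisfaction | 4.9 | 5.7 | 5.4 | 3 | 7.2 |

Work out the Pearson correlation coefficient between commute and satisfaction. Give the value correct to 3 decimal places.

n = 5, Σx = 135.3, Σy = 26.2, Σx² = 3942.57, Σy² = 146.5, Σxy = 698.48
nΣxy − ΣxΣy = 3492.4 − 3544.86 = -52.46
nΣx² − (Σx)² = 19712.85 − 18306.09 = 1406.76; nΣy² − (Σy)² = 732.5 − 686.44 = 46.06
r = -52.46 / √(1406.76 × 46.06) = -52.46 / 254.5493 ≈ -0.206

-0.206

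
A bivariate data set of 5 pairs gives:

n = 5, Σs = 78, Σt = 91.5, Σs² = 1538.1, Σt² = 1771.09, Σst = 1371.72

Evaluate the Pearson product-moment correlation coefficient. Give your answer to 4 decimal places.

r = (nΣst − ΣsΣt) / √[(nΣs² − (Σs)²)(nΣt² − (Σt)²)]
Numerator: 5×1371.72 − 78×91.5 = -278.4
Denominator: √[(7690.5 − 6084)(8855.45 − 8372.25)] = √[1606.5 × 483.2] = 881.0566
r = -278.4 / 881.0566 ≈ -0.3160

-0.3160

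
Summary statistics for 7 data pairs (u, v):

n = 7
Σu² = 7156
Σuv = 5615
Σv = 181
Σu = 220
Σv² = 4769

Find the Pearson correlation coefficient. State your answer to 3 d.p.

-0.502

r = (nΣuv − ΣuΣv) / √[(nΣu² − (Σu)²)(nΣv² − (Σv)²)]
Numerator: 7×5615 − 220×181 = -515
Denominator: √[(50092 − 48400)(33383 − 32761)] = √[1692 × 622] = 1025.8772
r = -515 / 1025.8772 ≈ -0.502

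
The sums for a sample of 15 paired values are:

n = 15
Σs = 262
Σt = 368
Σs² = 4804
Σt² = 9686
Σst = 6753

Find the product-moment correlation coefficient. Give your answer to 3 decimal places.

r = (nΣst − ΣsΣt) / √[(nΣs² − (Σs)²)(nΣt² − (Σt)²)]
Numerator: 15×6753 − 262×368 = 4879
Denominator: √[(72060 − 68644)(145290 − 135424)] = √[3416 × 9866] = 5805.3644
r = 4879 / 5805.3644 ≈ 0.840

0.840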